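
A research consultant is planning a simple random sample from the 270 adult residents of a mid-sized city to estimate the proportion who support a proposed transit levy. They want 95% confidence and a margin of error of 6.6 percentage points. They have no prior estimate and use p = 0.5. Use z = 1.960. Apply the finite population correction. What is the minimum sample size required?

Unadjusted: n₀ = 1.960² × 0.50 × 0.50 / 0.066² ≈ 220.48, so n₀ = 221.
Finite population correction with N = 270: n = n₀ / (1 + (n₀−1)/N) = 221 / (1 + 220/270) = 221 / 1.8148 ≈ 121.78.
Rounding up, n = 122.

122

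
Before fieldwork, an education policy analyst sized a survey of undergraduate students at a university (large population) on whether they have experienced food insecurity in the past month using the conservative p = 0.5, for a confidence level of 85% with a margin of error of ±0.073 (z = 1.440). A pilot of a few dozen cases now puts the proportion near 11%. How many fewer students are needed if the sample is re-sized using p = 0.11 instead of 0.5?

Conservative (p = 0.5): n = 1.440² × 0.25 / 0.073² ≈ 97.28 → 98.
Using p = 0.11: p(1−p) = 0.0979, so n = 1.440² × 0.0979 / 0.073² ≈ 38.09 → 39.
Reduction: 98 − 39 = 59.

59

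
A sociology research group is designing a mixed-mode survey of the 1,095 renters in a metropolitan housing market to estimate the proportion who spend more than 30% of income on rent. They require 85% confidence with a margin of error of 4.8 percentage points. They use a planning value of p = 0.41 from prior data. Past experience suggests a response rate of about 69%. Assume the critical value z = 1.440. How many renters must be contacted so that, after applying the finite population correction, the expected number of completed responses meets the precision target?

264

Completed interviews needed (unadjusted): n₀ = 1.440² × 0.2419 / 0.048² ≈ 217.71 → 218.
FPC for N = 1,095: n = 218 / (1 + 217/1095) = 218 / 1.1982 ≈ 181.94 → 182.
At a 69% response rate, contacts needed = 182 / 0.69 ≈ 263.77 → 264.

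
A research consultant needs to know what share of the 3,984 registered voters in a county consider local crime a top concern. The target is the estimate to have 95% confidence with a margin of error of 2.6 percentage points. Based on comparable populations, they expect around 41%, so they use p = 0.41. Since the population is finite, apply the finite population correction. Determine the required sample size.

1023

For 95% confidence, z = 1.960.
Unadjusted: n₀ = 1.960² × 0.41 × 0.59 / 0.026² ≈ 1374.68, so n₀ = 1375.
Finite population correction with N = 3,984: n = n₀ / (1 + (n₀−1)/N) = 1375 / (1 + 1374/3984) = 1375 / 1.3449 ≈ 1022.40.
Rounding up, n = 1023.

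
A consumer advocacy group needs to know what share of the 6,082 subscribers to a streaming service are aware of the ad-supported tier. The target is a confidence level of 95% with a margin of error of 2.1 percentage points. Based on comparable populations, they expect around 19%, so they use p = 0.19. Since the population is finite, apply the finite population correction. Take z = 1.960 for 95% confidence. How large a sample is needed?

1099

Unadjusted: n₀ = 1.960² × 0.19 × 0.81 / 0.021² ≈ 1340.64, so n₀ = 1341.
Finite population correction with N = 6,082: n = n₀ / (1 + (n₀−1)/N) = 1341 / (1 + 1340/6082) = 1341 / 1.2203 ≈ 1098.89.
Rounding up, n = 1099.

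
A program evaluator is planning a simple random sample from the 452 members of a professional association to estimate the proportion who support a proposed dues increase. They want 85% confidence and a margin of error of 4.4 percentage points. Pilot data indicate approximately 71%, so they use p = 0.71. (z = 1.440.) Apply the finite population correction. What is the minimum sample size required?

Unadjusted: n₀ = 1.440² × 0.71 × 0.29 / 0.044² ≈ 220.53, so n₀ = 221.
Finite population correction with N = 452: n = n₀ / (1 + (n₀−1)/N) = 221 / (1 + 220/452) = 221 / 1.4867 ≈ 148.65.
Rounding up, n = 149.

149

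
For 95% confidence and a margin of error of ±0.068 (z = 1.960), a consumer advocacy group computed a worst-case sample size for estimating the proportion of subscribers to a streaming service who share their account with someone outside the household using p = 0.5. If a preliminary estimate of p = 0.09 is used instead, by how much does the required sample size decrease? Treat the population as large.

139

Conservative (p = 0.5): n = 1.960² × 0.25 / 0.068² ≈ 207.70 → 208.
Using p = 0.09: p(1−p) = 0.0819, so n = 1.960² × 0.0819 / 0.068² ≈ 68.04 → 69.
Reduction: 208 − 69 = 139.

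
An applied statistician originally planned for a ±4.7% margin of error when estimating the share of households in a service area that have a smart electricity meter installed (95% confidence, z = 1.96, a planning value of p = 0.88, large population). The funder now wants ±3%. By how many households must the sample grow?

At ±4.7%: n = 1.96² × 0.1056 / 0.047² ≈ 183.65 → 184.
At ±3%: n = 1.96² × 0.1056 / 0.030² ≈ 450.75 → 451.
Additional respondents: 451 − 184 = 267.

267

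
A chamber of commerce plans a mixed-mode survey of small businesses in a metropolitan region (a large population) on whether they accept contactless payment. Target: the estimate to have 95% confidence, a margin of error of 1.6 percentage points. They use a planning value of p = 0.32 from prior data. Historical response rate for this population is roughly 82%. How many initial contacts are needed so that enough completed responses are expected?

3983

For 95% confidence, z = 1.96.
Completed interviews needed: n₀ = 1.96² × 0.2176 / 0.016² ≈ 3265.36 → 3266.
At an 82% response rate, contacts needed = 3266 / 0.82 ≈ 3982.93 → 3983.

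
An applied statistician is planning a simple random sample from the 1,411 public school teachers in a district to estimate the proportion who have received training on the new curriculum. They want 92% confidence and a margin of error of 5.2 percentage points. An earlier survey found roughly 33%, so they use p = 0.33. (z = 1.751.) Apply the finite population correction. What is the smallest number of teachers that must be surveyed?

214

Unadjusted: n₀ = 1.751² × 0.33 × 0.67 / 0.052² ≈ 250.70, so n₀ = 251.
Finite population correction with N = 1,411: n = n₀ / (1 + (n₀−1)/N) = 251 / (1 + 250/1411) = 251 / 1.1772 ≈ 213.22.
Rounding up, n = 214.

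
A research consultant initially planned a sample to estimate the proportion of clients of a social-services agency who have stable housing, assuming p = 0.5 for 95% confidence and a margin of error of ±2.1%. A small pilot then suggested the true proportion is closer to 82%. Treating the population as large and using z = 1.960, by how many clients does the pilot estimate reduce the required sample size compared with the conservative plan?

892

Conservative (p = 0.5): n = 1.960² × 0.25 / 0.021² ≈ 2177.78 → 2178.
Using p = 0.82: p(1−p) = 0.1476, so n = 1.960² × 0.1476 / 0.021² ≈ 1285.76 → 1286.
Reduction: 2178 − 1286 = 892.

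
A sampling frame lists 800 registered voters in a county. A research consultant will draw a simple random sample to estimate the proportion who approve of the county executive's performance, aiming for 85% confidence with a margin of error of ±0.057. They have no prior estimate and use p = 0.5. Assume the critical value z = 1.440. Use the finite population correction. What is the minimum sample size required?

Unadjusted: n₀ = 1.440² × 0.50 × 0.50 / 0.057² ≈ 159.56, so n₀ = 160.
Finite population correction with N = 800: n = n₀ / (1 + (n₀−1)/N) = 160 / (1 + 159/800) = 160 / 1.1987 ≈ 133.47.
Rounding up, n = 134.

134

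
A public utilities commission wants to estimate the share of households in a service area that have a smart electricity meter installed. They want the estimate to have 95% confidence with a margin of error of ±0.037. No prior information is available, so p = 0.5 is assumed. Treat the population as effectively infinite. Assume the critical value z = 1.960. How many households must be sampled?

With p = 0.5, p(1−p) = 0.25.
n = z²·p(1−p)/E² = 1.960² × 0.2500 / 0.037² = 3.8416 × 0.2500 / 0.001369 ≈ 701.53.
Rounding up gives n = 702.

702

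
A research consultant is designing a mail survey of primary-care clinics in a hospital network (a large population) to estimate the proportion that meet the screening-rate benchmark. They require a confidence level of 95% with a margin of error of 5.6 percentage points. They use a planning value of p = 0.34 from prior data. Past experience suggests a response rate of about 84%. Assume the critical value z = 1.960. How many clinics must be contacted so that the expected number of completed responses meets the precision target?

Completed interviews needed: n₀ = 1.960² × 0.2244 / 0.056² ≈ 274.89 → 275.
At an 84% response rate, contacts needed = 275 / 0.84 ≈ 327.38 → 328.

328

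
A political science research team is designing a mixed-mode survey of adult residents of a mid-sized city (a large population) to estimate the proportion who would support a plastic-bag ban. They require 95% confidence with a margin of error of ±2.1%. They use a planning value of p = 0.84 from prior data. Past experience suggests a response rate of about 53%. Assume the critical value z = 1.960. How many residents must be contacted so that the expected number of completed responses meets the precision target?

Completed interviews needed: n₀ = 1.960² × 0.1344 / 0.021² ≈ 1170.77 → 1171.
At a 53% response rate, contacts needed = 1171 / 0.53 ≈ 2209.43 → 2210.

2210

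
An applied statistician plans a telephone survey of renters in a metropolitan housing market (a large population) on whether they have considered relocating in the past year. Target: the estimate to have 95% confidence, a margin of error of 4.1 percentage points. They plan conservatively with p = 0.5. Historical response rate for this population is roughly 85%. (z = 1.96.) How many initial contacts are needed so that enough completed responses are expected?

Completed interviews needed: n₀ = 1.96² × 0.2500 / 0.041² ≈ 571.33 → 572.
At an 85% response rate, contacts needed = 572 / 0.85 ≈ 672.94 → 673.

673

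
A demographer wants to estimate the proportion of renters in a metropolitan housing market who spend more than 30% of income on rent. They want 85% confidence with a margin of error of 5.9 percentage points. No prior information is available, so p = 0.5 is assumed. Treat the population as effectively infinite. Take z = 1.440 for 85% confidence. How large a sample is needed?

149

With p = 0.5, p(1−p) = 0.25.
n = z²·p(1−p)/E² = 1.440² × 0.2500 / 0.059² = 2.0736 × 0.2500 / 0.003481 ≈ 148.92.
Rounding up gives n = 149.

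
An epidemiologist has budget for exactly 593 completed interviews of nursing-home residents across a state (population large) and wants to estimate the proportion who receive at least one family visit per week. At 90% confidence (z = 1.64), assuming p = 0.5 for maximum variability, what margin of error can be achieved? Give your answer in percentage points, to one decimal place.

3.4

SE(p̂) = √[p(1−p)/n] = √[0.2500/593] = 0.02053.
E = z × SE = 1.64 × 0.02053 = 0.03367, or 3.4 percentage points.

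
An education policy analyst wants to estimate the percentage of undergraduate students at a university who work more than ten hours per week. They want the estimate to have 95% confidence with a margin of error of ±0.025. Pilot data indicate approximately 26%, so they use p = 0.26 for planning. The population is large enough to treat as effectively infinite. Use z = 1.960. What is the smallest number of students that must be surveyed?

1183

With p = 0.26, p(1−p) = 0.1924.
n = z²·p(1−p)/E² = 1.960² × 0.1924 / 0.025² = 3.8416 × 0.1924 / 0.000625 ≈ 1182.60.
Rounding up gives n = 1183.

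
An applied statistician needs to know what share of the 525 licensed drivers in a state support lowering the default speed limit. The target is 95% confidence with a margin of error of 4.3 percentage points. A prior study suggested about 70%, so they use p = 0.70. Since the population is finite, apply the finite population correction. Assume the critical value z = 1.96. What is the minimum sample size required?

239

Unadjusted: n₀ = 1.96² × 0.70 × 0.30 / 0.043² ≈ 436.31, so n₀ = 437.
Finite population correction with N = 525: n = n₀ / (1 + (n₀−1)/N) = 437 / (1 + 436/525) = 437 / 1.8305 ≈ 238.74.
Rounding up, n = 239.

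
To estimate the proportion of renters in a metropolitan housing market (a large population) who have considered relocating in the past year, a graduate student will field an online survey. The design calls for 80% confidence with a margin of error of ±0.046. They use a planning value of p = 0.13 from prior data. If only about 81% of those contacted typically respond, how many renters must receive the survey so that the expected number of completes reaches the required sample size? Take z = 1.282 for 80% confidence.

Completed interviews needed: n₀ = 1.282² × 0.1131 / 0.046² ≈ 87.85 → 88.
At an 81% response rate, contacts needed = 88 / 0.81 ≈ 108.64 → 109.

109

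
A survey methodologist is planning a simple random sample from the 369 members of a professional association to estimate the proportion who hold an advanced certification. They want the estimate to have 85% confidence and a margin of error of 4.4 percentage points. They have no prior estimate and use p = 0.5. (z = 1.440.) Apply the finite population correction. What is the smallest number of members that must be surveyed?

Unadjusted: n₀ = 1.440² × 0.50 × 0.50 / 0.044² ≈ 267.77, so n₀ = 268.
Finite population correction with N = 369: n = n₀ / (1 + (n₀−1)/N) = 268 / (1 + 267/369) = 268 / 1.7236 ≈ 155.49.
Rounding up, n = 156.

156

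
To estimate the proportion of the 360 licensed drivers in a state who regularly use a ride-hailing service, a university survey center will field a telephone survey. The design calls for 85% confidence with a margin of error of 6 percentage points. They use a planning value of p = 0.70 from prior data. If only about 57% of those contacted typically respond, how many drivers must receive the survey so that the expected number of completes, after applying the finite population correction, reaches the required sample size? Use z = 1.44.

160

Completed interviews needed (unadjusted): n₀ = 1.44² × 0.2100 / 0.060² ≈ 120.96 → 121.
FPC for N = 360: n = 121 / (1 + 120/360) = 121 / 1.3333 ≈ 90.75 → 91.
At a 57% response rate, contacts needed = 91 / 0.57 ≈ 159.65 → 160.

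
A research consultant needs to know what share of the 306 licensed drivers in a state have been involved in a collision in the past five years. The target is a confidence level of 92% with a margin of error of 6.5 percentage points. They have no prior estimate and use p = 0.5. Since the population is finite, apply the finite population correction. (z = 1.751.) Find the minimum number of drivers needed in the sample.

115

Unadjusted: n₀ = 1.751² × 0.50 × 0.50 / 0.065² ≈ 181.42, so n₀ = 182.
Finite population correction with N = 306: n = n₀ / (1 + (n₀−1)/N) = 182 / (1 + 181/306) = 182 / 1.5915 ≈ 114.36.
Rounding up, n = 115.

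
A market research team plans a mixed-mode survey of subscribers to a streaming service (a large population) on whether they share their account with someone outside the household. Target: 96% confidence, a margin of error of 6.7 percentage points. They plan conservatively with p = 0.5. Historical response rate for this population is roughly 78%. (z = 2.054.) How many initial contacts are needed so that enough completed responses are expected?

302

Completed interviews needed: n₀ = 2.054² × 0.2500 / 0.067² ≈ 234.96 → 235.
At a 78% response rate, contacts needed = 235 / 0.78 ≈ 301.28 → 302.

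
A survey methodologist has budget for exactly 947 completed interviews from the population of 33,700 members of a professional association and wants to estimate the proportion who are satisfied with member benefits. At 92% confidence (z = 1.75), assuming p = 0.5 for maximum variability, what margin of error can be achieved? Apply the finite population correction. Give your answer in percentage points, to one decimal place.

Finite-population factor: (N−n)/(N−1) = (33700−947)/(33700−1) = 0.9719.
SE(p̂) = √[p(1−p)/n · (N−n)/(N−1)] = √[0.2500/947 × 0.9719] = 0.01602.
E = z × SE = 1.75 × 0.01602 = 0.02803 ≈ 2.8 percentage points.

2.8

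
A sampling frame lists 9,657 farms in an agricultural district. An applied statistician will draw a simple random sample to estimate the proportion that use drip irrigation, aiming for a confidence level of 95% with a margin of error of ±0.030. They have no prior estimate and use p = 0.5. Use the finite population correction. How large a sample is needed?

962

For 95% confidence, z = 1.960.
Unadjusted: n₀ = 1.960² × 0.50 × 0.50 / 0.030² ≈ 1067.11, so n₀ = 1068.
Finite population correction with N = 9,657: n = n₀ / (1 + (n₀−1)/N) = 1068 / (1 + 1067/9657) = 1068 / 1.1105 ≈ 961.74.
Rounding up, n = 962.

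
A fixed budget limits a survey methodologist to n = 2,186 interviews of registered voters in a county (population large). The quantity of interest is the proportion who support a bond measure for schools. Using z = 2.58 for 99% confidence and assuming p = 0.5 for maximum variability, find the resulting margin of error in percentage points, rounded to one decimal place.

2.8

SE(p̂) = √[p(1−p)/n] = √[0.2500/2186] = 0.01069.
E = z × SE = 2.58 × 0.01069 = 0.02759, or 2.8 percentage points.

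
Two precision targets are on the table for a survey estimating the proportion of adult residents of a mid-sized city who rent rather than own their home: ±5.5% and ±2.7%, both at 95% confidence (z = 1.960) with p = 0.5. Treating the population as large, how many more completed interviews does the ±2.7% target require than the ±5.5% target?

1000

At ±5.5%: n = 1.960² × 0.2500 / 0.055² ≈ 317.49 → 318.
At ±2.7%: n = 1.960² × 0.2500 / 0.027² ≈ 1317.42 → 1318.
Additional respondents: 1318 − 318 = 1000.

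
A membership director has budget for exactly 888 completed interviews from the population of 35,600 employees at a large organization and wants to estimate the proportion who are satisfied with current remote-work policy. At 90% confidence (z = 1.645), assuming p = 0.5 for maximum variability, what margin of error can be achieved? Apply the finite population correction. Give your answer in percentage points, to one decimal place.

Finite-population factor: (N−n)/(N−1) = (35600−888)/(35600−1) = 0.9751.
SE(p̂) = √[p(1−p)/n · (N−n)/(N−1)] = √[0.2500/888 × 0.9751] = 0.01657.
E = z × SE = 1.645 × 0.01657 = 0.02726 ≈ 2.7 percentage points.

2.7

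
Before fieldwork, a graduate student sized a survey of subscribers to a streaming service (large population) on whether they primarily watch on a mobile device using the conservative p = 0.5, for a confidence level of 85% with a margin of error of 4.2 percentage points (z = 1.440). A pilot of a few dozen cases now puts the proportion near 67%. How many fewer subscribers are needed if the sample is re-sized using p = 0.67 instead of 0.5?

Conservative (p = 0.5): n = 1.440² × 0.25 / 0.042² ≈ 293.88 → 294.
Using p = 0.67: p(1−p) = 0.2211, so n = 1.440² × 0.2211 / 0.042² ≈ 259.91 → 260.
Reduction: 294 − 260 = 34.

34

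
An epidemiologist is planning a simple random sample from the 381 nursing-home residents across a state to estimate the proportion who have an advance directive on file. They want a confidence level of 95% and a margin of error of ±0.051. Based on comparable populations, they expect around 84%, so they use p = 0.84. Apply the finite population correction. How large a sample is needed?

For 95% confidence, z = 1.96.
Unadjusted: n₀ = 1.96² × 0.84 × 0.16 / 0.051² ≈ 198.50, so n₀ = 199.
Finite population correction with N = 381: n = n₀ / (1 + (n₀−1)/N) = 199 / (1 + 198/381) = 199 / 1.5197 ≈ 130.95.
Rounding up, n = 131.

131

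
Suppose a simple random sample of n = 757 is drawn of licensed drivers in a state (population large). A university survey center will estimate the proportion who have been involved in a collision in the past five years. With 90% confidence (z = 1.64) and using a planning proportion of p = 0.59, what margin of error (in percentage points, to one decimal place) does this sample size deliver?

SE(p̂) = √[p(1−p)/n] = √[0.2419/757] = 0.01788.
E = z × SE = 1.64 × 0.01788 = 0.02932, or 2.9 percentage points.

2.9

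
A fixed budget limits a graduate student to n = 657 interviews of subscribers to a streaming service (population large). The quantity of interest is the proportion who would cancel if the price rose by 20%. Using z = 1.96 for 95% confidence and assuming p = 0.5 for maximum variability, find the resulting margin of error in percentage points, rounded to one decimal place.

3.8

SE(p̂) = √[p(1−p)/n] = √[0.2500/657] = 0.01951.
E = z × SE = 1.96 × 0.01951 = 0.03823, or 3.8 percentage points.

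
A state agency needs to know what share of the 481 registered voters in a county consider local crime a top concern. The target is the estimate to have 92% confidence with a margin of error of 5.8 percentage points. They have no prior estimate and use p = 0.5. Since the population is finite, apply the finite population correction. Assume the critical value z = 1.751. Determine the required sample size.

Unadjusted: n₀ = 1.751² × 0.50 × 0.50 / 0.058² ≈ 227.85, so n₀ = 228.
Finite population correction with N = 481: n = n₀ / (1 + (n₀−1)/N) = 228 / (1 + 227/481) = 228 / 1.4719 ≈ 154.90.
Rounding up, n = 155.

155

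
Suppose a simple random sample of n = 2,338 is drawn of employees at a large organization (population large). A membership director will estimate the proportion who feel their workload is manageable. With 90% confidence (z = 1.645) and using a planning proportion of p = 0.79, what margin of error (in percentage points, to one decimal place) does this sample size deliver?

SE(p̂) = √[p(1−p)/n] = √[0.1659/2338] = 0.00842.
E = z × SE = 1.645 × 0.00842 = 0.01386, or 1.4 percentage points.

1.4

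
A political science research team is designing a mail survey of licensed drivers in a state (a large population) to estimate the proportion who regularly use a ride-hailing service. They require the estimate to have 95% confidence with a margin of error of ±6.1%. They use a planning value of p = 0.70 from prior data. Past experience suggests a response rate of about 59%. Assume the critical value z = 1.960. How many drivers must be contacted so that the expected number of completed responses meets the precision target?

Completed interviews needed: n₀ = 1.960² × 0.2100 / 0.061² ≈ 216.81 → 217.
At a 59% response rate, contacts needed = 217 / 0.59 ≈ 367.80 → 368.

368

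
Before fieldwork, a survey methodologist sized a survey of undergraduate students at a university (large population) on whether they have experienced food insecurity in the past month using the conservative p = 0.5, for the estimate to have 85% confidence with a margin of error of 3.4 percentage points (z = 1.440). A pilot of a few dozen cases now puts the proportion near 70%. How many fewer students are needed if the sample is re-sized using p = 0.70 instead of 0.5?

Conservative (p = 0.5): n = 1.440² × 0.25 / 0.034² ≈ 448.44 → 449.
Using p = 0.70: p(1−p) = 0.2100, so n = 1.440² × 0.2100 / 0.034² ≈ 376.69 → 377.
Reduction: 449 − 377 = 72.

72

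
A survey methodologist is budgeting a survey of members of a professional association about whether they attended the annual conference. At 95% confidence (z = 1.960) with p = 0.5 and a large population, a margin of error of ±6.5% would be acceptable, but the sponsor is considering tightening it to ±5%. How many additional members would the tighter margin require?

157

At ±6.5%: n = 1.960² × 0.2500 / 0.065² ≈ 227.31 → 228.
At ±5%: n = 1.960² × 0.2500 / 0.050² ≈ 384.16 → 385.
Additional respondents: 385 − 228 = 157.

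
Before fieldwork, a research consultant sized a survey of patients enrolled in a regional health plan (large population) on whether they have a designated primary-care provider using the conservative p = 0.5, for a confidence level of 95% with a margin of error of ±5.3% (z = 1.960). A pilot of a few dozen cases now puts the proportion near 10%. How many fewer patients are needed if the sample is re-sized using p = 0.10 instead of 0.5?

218

Conservative (p = 0.5): n = 1.960² × 0.25 / 0.053² ≈ 341.90 → 342.
Using p = 0.10: p(1−p) = 0.0900, so n = 1.960² × 0.0900 / 0.053² ≈ 123.08 → 124.
Reduction: 342 − 124 = 218.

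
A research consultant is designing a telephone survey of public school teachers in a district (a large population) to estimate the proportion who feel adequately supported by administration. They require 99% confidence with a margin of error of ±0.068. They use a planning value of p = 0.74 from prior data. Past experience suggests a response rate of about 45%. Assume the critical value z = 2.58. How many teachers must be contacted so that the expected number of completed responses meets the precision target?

616

Completed interviews needed: n₀ = 2.58² × 0.1924 / 0.068² ≈ 276.97 → 277.
At a 45% response rate, contacts needed = 277 / 0.45 ≈ 615.56 → 616.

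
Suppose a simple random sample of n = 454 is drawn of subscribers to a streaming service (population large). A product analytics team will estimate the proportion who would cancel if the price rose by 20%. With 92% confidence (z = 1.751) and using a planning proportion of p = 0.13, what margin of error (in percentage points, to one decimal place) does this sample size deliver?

2.8

SE(p̂) = √[p(1−p)/n] = √[0.1131/454] = 0.01578.
E = z × SE = 1.751 × 0.01578 = 0.02764, or 2.8 percentage points.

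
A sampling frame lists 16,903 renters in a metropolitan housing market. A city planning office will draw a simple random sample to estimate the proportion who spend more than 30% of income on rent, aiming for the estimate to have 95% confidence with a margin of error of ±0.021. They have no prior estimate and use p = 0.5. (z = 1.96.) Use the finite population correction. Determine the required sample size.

1930

Unadjusted: n₀ = 1.96² × 0.50 × 0.50 / 0.021² ≈ 2177.78, so n₀ = 2178.
Finite population correction with N = 16,903: n = n₀ / (1 + (n₀−1)/N) = 2178 / (1 + 2177/16903) = 2178 / 1.1288 ≈ 1929.49.
Rounding up, n = 1930.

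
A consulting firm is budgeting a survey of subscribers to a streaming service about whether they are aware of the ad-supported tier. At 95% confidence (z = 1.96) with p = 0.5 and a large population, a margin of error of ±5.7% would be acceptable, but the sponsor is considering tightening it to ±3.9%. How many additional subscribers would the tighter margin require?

336

At ±5.7%: n = 1.96² × 0.2500 / 0.057² ≈ 295.60 → 296.
At ±3.9%: n = 1.96² × 0.2500 / 0.039² ≈ 631.43 → 632.
Additional respondents: 632 − 296 = 336.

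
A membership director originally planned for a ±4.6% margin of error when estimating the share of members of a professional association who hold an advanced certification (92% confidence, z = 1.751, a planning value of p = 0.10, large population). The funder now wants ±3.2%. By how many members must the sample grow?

At ±4.6%: n = 1.751² × 0.0900 / 0.046² ≈ 130.41 → 131.
At ±3.2%: n = 1.751² × 0.0900 / 0.032² ≈ 269.47 → 270.
Additional respondents: 270 − 131 = 139.

139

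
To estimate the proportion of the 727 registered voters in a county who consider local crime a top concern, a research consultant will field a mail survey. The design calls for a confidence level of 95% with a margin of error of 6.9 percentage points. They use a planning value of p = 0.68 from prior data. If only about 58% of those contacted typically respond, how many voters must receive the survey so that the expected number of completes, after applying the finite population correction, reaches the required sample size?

245

For 95% confidence, z = 1.96.
Completed interviews needed (unadjusted): n₀ = 1.96² × 0.2176 / 0.069² ≈ 175.58 → 176.
FPC for N = 727: n = 176 / (1 + 175/727) = 176 / 1.2407 ≈ 141.85 → 142.
At a 58% response rate, contacts needed = 142 / 0.58 ≈ 244.83 → 245.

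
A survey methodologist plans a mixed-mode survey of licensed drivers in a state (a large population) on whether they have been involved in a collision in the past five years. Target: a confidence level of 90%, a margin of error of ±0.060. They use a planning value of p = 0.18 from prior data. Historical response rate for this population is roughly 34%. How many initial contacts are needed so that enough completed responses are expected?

For 90% confidence, z = 1.645.
Completed interviews needed: n₀ = 1.645² × 0.1476 / 0.060² ≈ 110.95 → 111.
At a 34% response rate, contacts needed = 111 / 0.34 ≈ 326.47 → 327.

327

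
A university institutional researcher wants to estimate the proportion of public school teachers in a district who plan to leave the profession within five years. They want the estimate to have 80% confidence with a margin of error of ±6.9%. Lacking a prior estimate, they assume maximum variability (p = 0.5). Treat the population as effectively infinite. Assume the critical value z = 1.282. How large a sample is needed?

With p = 0.5, p(1−p) = 0.25.
n = z²·p(1−p)/E² = 1.282² × 0.2500 / 0.069² = 1.6435 × 0.2500 / 0.004761 ≈ 86.30.
Rounding up gives n = 87.

87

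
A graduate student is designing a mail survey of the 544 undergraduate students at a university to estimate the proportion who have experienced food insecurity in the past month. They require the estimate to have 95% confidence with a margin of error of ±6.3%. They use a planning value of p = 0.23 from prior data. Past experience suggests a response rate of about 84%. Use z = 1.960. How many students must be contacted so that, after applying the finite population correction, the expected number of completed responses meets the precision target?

Completed interviews needed (unadjusted): n₀ = 1.960² × 0.1771 / 0.063² ≈ 171.42 → 172.
FPC for N = 544: n = 172 / (1 + 171/544) = 172 / 1.3143 ≈ 130.86 → 131.
At an 84% response rate, contacts needed = 131 / 0.84 ≈ 155.95 → 156.

156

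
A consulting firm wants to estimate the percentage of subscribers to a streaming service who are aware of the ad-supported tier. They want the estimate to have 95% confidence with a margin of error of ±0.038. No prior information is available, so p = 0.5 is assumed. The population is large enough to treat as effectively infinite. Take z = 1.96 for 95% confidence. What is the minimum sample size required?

666

With p = 0.5, p(1−p) = 0.25.
n = z²·p(1−p)/E² = 1.96² × 0.2500 / 0.038² = 3.8416 × 0.2500 / 0.001444 ≈ 665.10.
Rounding up gives n = 666.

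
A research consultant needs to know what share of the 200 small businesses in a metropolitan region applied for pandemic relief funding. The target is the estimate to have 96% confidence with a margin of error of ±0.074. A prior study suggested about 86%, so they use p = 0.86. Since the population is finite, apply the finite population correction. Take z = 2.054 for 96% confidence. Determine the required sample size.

64

Unadjusted: n₀ = 2.054² × 0.86 × 0.14 / 0.074² ≈ 92.76, so n₀ = 93.
Finite population correction with N = 200: n = n₀ / (1 + (n₀−1)/N) = 93 / (1 + 92/200) = 93 / 1.4600 ≈ 63.70.
Rounding up, n = 64.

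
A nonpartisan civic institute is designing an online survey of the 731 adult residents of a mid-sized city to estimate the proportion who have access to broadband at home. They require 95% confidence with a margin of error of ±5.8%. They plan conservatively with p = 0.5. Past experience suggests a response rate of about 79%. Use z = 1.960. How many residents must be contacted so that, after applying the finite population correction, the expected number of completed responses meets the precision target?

Completed interviews needed (unadjusted): n₀ = 1.960² × 0.2500 / 0.058² ≈ 285.49 → 286.
FPC for N = 731: n = 286 / (1 + 285/731) = 286 / 1.3899 ≈ 205.77 → 206.
At a 79% response rate, contacts needed = 206 / 0.79 ≈ 260.76 → 261.

261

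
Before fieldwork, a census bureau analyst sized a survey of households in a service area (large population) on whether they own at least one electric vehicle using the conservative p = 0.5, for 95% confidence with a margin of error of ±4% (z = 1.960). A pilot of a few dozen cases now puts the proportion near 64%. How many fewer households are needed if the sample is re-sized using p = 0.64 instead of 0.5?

Conservative (p = 0.5): n = 1.960² × 0.25 / 0.040² ≈ 600.25 → 601.
Using p = 0.64: p(1−p) = 0.2304, so n = 1.960² × 0.2304 / 0.040² ≈ 553.19 → 554.
Reduction: 601 − 554 = 47.

47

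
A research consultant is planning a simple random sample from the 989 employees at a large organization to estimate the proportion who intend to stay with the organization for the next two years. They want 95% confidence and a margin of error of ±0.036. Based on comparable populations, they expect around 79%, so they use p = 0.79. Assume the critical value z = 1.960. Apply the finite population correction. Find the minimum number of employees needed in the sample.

Unadjusted: n₀ = 1.960² × 0.79 × 0.21 / 0.036² ≈ 491.76, so n₀ = 492.
Finite population correction with N = 989: n = n₀ / (1 + (n₀−1)/N) = 492 / (1 + 491/989) = 492 / 1.4965 ≈ 328.78.
Rounding up, n = 329.

329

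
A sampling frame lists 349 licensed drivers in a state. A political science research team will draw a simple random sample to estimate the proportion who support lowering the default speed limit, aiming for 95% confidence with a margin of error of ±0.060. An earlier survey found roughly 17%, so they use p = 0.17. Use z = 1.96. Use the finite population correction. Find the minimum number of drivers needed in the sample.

Unadjusted: n₀ = 1.96² × 0.17 × 0.83 / 0.060² ≈ 150.57, so n₀ = 151.
Finite population correction with N = 349: n = n₀ / (1 + (n₀−1)/N) = 151 / (1 + 150/349) = 151 / 1.4298 ≈ 105.61.
Rounding up, n = 106.

106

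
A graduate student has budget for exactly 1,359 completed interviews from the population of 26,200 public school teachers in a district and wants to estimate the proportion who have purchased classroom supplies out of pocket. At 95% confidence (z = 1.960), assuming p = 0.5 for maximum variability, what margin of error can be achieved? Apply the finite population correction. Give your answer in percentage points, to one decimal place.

2.6

Finite-population factor: (N−n)/(N−1) = (26200−1359)/(26200−1) = 0.9482.
SE(p̂) = √[p(1−p)/n · (N−n)/(N−1)] = √[0.2500/1359 × 0.9482] = 0.01321.
E = z × SE = 1.960 × 0.01321 = 0.02589 ≈ 2.6 percentage points.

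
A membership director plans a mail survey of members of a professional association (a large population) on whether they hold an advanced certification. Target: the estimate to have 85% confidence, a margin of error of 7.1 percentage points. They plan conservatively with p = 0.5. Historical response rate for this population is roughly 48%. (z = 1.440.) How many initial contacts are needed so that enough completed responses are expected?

Completed interviews needed: n₀ = 1.440² × 0.2500 / 0.071² ≈ 102.84 → 103.
At a 48% response rate, contacts needed = 103 / 0.48 ≈ 214.58 → 215.

215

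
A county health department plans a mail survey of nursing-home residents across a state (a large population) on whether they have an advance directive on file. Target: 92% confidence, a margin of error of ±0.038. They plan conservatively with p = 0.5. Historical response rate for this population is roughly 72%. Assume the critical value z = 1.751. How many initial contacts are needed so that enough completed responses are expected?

Completed interviews needed: n₀ = 1.751² × 0.2500 / 0.038² ≈ 530.82 → 531.
At a 72% response rate, contacts needed = 531 / 0.72 ≈ 737.50 → 738.

738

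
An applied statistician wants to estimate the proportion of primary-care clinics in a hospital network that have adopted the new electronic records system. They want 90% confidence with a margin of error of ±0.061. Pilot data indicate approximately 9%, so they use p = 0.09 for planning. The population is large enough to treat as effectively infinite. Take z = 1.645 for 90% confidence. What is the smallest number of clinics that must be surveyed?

60

With p = 0.09, p(1−p) = 0.0819.
n = z²·p(1−p)/E² = 1.645² × 0.0819 / 0.061² = 2.7060 × 0.0819 / 0.003721 ≈ 59.56.
Rounding up gives n = 60.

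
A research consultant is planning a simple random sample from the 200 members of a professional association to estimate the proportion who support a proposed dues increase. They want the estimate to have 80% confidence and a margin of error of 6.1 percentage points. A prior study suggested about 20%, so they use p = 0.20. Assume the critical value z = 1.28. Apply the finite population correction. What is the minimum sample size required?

53

Unadjusted: n₀ = 1.28² × 0.20 × 0.80 / 0.061² ≈ 70.45, so n₀ = 71.
Finite population correction with N = 200: n = n₀ / (1 + (n₀−1)/N) = 71 / (1 + 70/200) = 71 / 1.3500 ≈ 52.59.
Rounding up, n = 53.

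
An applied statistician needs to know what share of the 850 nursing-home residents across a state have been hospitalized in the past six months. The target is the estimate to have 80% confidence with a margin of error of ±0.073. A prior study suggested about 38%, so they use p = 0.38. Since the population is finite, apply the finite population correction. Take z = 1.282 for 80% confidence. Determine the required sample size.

68

Unadjusted: n₀ = 1.282² × 0.38 × 0.62 / 0.073² ≈ 72.66, so n₀ = 73.
Finite population correction with N = 850: n = n₀ / (1 + (n₀−1)/N) = 73 / (1 + 72/850) = 73 / 1.0847 ≈ 67.30.
Rounding up, n = 68.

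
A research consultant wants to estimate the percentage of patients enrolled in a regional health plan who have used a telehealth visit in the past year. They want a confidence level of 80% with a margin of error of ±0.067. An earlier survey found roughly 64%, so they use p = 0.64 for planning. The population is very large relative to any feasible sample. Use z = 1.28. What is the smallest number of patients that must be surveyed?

With p = 0.64, p(1−p) = 0.2304.
n = z²·p(1−p)/E² = 1.28² × 0.2304 / 0.067² = 1.6384 × 0.2304 / 0.004489 ≈ 84.09.
Rounding up gives n = 85.

85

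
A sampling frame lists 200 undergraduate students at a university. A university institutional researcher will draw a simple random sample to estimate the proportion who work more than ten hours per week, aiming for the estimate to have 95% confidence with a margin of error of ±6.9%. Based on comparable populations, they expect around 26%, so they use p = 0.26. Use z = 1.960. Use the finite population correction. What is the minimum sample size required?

Unadjusted: n₀ = 1.960² × 0.26 × 0.74 / 0.069² ≈ 155.25, so n₀ = 156.
Finite population correction with N = 200: n = n₀ / (1 + (n₀−1)/N) = 156 / (1 + 155/200) = 156 / 1.7750 ≈ 87.89.
Rounding up, n = 88.

88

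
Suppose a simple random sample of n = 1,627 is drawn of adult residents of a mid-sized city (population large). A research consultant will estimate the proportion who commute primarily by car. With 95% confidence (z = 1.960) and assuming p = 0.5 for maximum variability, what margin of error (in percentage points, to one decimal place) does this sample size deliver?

SE(p̂) = √[p(1−p)/n] = √[0.2500/1627] = 0.01240.
E = z × SE = 1.960 × 0.01240 = 0.02430, or 2.4 percentage points.

2.4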